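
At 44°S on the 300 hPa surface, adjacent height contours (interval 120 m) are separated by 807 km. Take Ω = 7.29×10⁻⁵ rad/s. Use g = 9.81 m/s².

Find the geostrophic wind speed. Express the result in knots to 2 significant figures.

Coriolis parameter at 44°S:
f = 2Ω sin φ = 2 × 7.29×10⁻⁵ × sin 44° = 1.01×10⁻⁴ s⁻¹
Height gradient: |∂Z/∂n| = 120 m / 807000 m = 1.49×10⁻⁴
On a pressure surface, geostrophic balance gives V_g = (g/f)|∂Z/∂n|:
V_g = 9.81 × 1.49×10⁻⁴ / 1.01×10⁻⁴ = 14.4 m/s
Converting: 14.4 m/s × 1.944 = 28 knots

28 knots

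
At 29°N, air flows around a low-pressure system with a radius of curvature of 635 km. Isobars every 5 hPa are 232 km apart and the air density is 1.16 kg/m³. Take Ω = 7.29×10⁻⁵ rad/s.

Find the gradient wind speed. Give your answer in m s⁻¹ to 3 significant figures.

Coriolis parameter at 29°N:
f = 2Ω sin φ = 2 × 7.29×10⁻⁵ × sin 29° = 7.07×10⁻⁵ s⁻¹
Pressure gradient: |∂P/∂n| = 500 Pa / 232000 m = 2.16×10⁻³ Pa/m
Geostrophic speed: V_g = |∂P/∂n|/(fρ) = 2.16×10⁻³/(7.07×10⁻⁵ × 1.16) = 26.3 m/s
Around a low, centrifugal force acts outward with Coriolis, so pressure-gradient force balances both:
(1/ρ)|∂P/∂n| = fV + V²/R  →  V² + fR·V − fR·V_g = 0
With fR = 7.07×10⁻⁵ × 635×10³ m = 44.9 m/s:
V = [−fR + √((fR)² + 4 fR V_g)]/2 = [−44.9 + √(44.9² + 4×44.9×26.3)]/2 = 18.6 m/s
Subgeostrophic (V < V_g = 26.3 m/s), as expected around a low.

18.6 m s⁻¹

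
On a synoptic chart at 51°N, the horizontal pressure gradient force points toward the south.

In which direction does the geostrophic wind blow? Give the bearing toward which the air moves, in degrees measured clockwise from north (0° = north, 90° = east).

The pressure-gradient force points toward the south (bearing 180°).
Geostrophic balance: in the Northern Hemisphere the Coriolis force deflects motion to the right, so the geostrophic wind blows 90° to the right of the pressure-gradient force (low pressure on the left).
Rotating 180° by 90° clockwise gives 270° — the wind blows toward the west.

270°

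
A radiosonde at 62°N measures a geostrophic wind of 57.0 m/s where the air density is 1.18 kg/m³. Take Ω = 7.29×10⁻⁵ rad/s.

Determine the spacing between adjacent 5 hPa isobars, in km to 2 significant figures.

58 km

Coriolis parameter at 62°N:
f = 2Ω sin φ = 2 × 7.29×10⁻⁵ × sin 62° = 1.29×10⁻⁴ s⁻¹
Geostrophic balance rearranged: |∂P/∂n| = f ρ V_g
|∂P/∂n| = 1.29×10⁻⁴ × 1.18 × 57.0 = 8.66×10⁻³ Pa/m
Isobar spacing: Δn = ΔP/|∂P/∂n| = 500 Pa / 8.66×10⁻³ Pa/m = 57746 m ≈ 58 km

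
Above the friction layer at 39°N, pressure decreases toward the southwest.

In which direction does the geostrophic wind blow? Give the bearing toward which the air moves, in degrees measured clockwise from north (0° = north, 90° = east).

315°

The pressure-gradient force points toward the southwest (bearing 225°).
Geostrophic balance: in the Northern Hemisphere the Coriolis force deflects motion to the right, so the geostrophic wind blows 90° to the right of the pressure-gradient force (low pressure on the left).
Rotating 225° by 90° clockwise gives 315° — the wind blows toward the northwest.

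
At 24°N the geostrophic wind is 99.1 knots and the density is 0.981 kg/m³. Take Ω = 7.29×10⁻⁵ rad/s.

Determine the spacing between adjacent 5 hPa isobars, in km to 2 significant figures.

170 km

Coriolis parameter at 24°N:
f = 2Ω sin φ = 2 × 7.29×10⁻⁵ × sin 24° = 5.93×10⁻⁵ s⁻¹
Wind speed in SI: 99.1 knots = 51.0 m/s
Geostrophic balance rearranged: |∂P/∂n| = f ρ V_g
|∂P/∂n| = 5.93×10⁻⁵ × 0.981 × 51.0 = 2.97×10⁻³ Pa/m
Isobar spacing: Δn = ΔP/|∂P/∂n| = 500 Pa / 2.97×10⁻³ Pa/m = 168585 m ≈ 170 km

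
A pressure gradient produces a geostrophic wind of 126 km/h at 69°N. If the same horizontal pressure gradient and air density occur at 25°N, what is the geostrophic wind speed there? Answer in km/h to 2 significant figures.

280 km/h

With the same pressure gradient and density, V_g ∝ 1/f ∝ 1/sin φ.
V₂ = V₁ · sin φ₁ / sin φ₂ = 126 × sin 69° / sin 25°
V₂ = 126 × 0.9336/0.4226 = 280 km/h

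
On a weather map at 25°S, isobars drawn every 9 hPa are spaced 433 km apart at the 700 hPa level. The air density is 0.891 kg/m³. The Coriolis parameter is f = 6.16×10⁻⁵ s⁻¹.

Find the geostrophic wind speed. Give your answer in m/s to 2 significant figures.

38 m/s

Pressure gradient: |∂P/∂n| = 900 Pa / 433000 m = 2.08×10⁻³ Pa/m
Geostrophic balance (pressure-gradient force = Coriolis force):
V_g = (1/(fρ)) |∂P/∂n| = 2.08×10⁻³ / (6.16×10⁻⁵ × 0.891) = 37.9 m/s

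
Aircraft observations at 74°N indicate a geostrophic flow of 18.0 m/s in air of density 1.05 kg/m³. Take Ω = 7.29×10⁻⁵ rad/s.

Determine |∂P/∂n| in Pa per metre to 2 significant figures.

2.6×10⁻³ Pa/m

Coriolis parameter at 74°N:
f = 2Ω sin φ = 2 × 7.29×10⁻⁵ × sin 74° = 1.40×10⁻⁴ s⁻¹
Geostrophic balance rearranged: |∂P/∂n| = f ρ V_g
|∂P/∂n| = 1.40×10⁻⁴ × 1.05 × 18.0 = 2.65×10⁻³ Pa/m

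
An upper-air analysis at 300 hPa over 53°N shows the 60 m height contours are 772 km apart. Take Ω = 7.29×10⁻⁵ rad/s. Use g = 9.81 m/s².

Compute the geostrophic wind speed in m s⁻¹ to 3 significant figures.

6.55 m s⁻¹

Coriolis parameter at 53°N:
f = 2Ω sin φ = 2 × 7.29×10⁻⁵ × sin 53° = 1.16×10⁻⁴ s⁻¹
Height gradient: |∂Z/∂n| = 60 m / 772000 m = 7.77×10⁻⁵
On a pressure surface, geostrophic balance gives V_g = (g/f)|∂Z/∂n|:
V_g = 9.81 × 7.77×10⁻⁵ / 1.16×10⁻⁴ = 6.55 m/s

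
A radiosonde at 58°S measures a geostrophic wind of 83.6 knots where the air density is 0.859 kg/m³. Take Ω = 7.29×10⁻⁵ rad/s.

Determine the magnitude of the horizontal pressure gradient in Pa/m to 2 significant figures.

4.6×10⁻³ Pa/m

Coriolis parameter at 58°S:
f = 2Ω sin φ = 2 × 7.29×10⁻⁵ × sin 58° = 1.24×10⁻⁴ s⁻¹
Wind speed in SI: 83.6 knots = 43.0 m/s
Geostrophic balance rearranged: |∂P/∂n| = f ρ V_g
|∂P/∂n| = 1.24×10⁻⁴ × 0.859 × 43.0 = 4.57×10⁻³ Pa/m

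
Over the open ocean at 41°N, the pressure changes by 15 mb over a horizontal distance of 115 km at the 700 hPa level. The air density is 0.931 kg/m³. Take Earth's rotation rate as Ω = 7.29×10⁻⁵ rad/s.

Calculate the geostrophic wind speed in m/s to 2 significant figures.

150 m/s

Coriolis parameter at 41°N:
f = 2Ω sin φ = 2 × 7.29×10⁻⁵ × sin 41° = 9.57×10⁻⁵ s⁻¹
Pressure gradient: |∂P/∂n| = 1500 Pa / 115000 m = 1.30×10⁻² Pa/m
Geostrophic balance (pressure-gradient force = Coriolis force):
V_g = (1/(fρ)) |∂P/∂n| = 1.30×10⁻² / (9.57×10⁻⁵ × 0.931) = 146 m/s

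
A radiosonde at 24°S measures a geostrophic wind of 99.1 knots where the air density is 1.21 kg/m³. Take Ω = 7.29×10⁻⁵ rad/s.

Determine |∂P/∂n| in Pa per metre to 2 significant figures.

3.7×10⁻³ Pa/m

Coriolis parameter at 24°S:
f = 2Ω sin φ = 2 × 7.29×10⁻⁵ × sin 24° = 5.93×10⁻⁵ s⁻¹
Wind speed in SI: 99.1 knots = 51.0 m/s
Geostrophic balance rearranged: |∂P/∂n| = f ρ V_g
|∂P/∂n| = 5.93×10⁻⁵ × 1.21 × 51.0 = 3.66×10⁻³ Pa/m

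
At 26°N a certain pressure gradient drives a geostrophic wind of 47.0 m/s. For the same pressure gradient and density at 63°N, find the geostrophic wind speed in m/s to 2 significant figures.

With the same pressure gradient and density, V_g ∝ 1/f ∝ 1/sin φ.
V₂ = V₁ · sin φ₁ / sin φ₂ = 47.0 × sin 26° / sin 63°
V₂ = 47.0 × 0.4384/0.8910 = 23 m/s

23 m/s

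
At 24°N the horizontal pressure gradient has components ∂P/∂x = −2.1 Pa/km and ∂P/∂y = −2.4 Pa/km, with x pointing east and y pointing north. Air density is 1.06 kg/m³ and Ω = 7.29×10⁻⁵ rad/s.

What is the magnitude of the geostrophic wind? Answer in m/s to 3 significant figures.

Coriolis parameter at 24°N:
f = 2Ω sin φ = 2 × 7.29×10⁻⁵ × sin 24° = 5.93×10⁻⁵ s⁻¹
Component geostrophic relations (x east, y north):
u_g = −(1/(fρ)) ∂P/∂y,  v_g = (1/(fρ)) ∂P/∂x
u_g = −(−2.4×10⁻³)/(5.93×10⁻⁵ × 1.06) = 38.2 m/s;  v_g = (−2.1×10⁻³)/(5.93×10⁻⁵ × 1.06) = −33.4 m/s
|V_g| = √(u_g² + v_g²) = 50.7 m/s

50.7 m/s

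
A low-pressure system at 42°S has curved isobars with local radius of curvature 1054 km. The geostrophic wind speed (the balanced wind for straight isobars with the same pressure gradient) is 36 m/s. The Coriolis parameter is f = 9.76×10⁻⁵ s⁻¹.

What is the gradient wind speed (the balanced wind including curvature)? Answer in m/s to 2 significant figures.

28 m/s

Around a low, centrifugal force acts outward with Coriolis, so pressure-gradient force balances both:
(1/ρ)|∂P/∂n| = fV + V²/R  →  V² + fR·V − fR·V_g = 0
With fR = 9.76×10⁻⁵ × 1054×10³ m = 103 m/s:
V = [−fR + √((fR)² + 4 fR V_g)]/2 = [−103 + √(103² + 4×103×36)]/2 = 28.2 m/s
Subgeostrophic (V < V_g = 36 m/s), as expected around a low.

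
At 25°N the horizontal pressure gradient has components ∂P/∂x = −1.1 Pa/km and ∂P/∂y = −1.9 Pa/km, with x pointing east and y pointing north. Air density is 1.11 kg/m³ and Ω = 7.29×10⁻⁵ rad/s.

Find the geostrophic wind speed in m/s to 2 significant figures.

32 m/s

Coriolis parameter at 25°N:
f = 2Ω sin φ = 2 × 7.29×10⁻⁵ × sin 25° = 6.16×10⁻⁵ s⁻¹
Component geostrophic relations (x east, y north):
u_g = −(1/(fρ)) ∂P/∂y,  v_g = (1/(fρ)) ∂P/∂x
u_g = −(−1.9×10⁻³)/(6.16×10⁻⁵ × 1.11) = 27.8 m/s;  v_g = (−1.1×10⁻³)/(6.16×10⁻⁵ × 1.11) = −16.1 m/s
|V_g| = √(u_g² + v_g²) = 32.1 m/s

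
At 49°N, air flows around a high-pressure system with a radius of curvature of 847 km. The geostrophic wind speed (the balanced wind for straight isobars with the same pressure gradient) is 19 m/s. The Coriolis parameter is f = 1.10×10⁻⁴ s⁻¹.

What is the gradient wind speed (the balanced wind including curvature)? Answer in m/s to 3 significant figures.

26.6 m/s

Around a high, pressure-gradient force acts outward with centrifugal, so Coriolis balances both:
fV = (1/ρ)|∂P/∂n| + V²/R  →  V² − fR·V + fR·V_g = 0
With fR = 1.10×10⁻⁴ × 847×10³ m = 93.2 m/s:
V = [fR − √((fR)² − 4 fR V_g)]/2 = [93.2 − √(93.2² − 4×93.2×19)]/2 = 26.6 m/s
Supergeostrophic (V > V_g = 19 m/s), as expected around a high.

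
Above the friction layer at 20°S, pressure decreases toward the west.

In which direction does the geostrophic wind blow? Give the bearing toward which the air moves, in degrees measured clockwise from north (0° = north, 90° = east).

180°

The pressure-gradient force points toward the west (bearing 270°).
Geostrophic balance: in the Southern Hemisphere the Coriolis force deflects motion to the left, so the geostrophic wind blows 90° to the left of the pressure-gradient force (low pressure on the right).
Rotating 270° by 90° counterclockwise gives 180° — the wind blows toward the south.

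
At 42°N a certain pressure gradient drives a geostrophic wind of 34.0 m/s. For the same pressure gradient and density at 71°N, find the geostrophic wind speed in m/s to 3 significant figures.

With the same pressure gradient and density, V_g ∝ 1/f ∝ 1/sin φ.
V₂ = V₁ · sin φ₁ / sin φ₂ = 34.0 × sin 42° / sin 71°
V₂ = 34.0 × 0.6691/0.9455 = 24.1 m/s

24.1 m/s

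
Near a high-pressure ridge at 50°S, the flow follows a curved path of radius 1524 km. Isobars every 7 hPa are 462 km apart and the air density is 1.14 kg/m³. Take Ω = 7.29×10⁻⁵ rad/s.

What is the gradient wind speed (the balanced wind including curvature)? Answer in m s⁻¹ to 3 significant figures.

12.9 m s⁻¹

Coriolis parameter at 50°S:
f = 2Ω sin φ = 2 × 7.29×10⁻⁵ × sin 50° = 1.12×10⁻⁴ s⁻¹
Pressure gradient: |∂P/∂n| = 700 Pa / 462000 m = 1.52×10⁻³ Pa/m
Geostrophic speed: V_g = |∂P/∂n|/(fρ) = 1.52×10⁻³/(1.12×10⁻⁴ × 1.14) = 11.9 m/s
Around a high, pressure-gradient force acts outward with centrifugal, so Coriolis balances both:
fV = (1/ρ)|∂P/∂n| + V²/R  →  V² − fR·V + fR·V_g = 0
With fR = 1.12×10⁻⁴ × 1524×10³ m = 170 m/s:
V = [fR − √((fR)² − 4 fR V_g)]/2 = [170 − √(170² − 4×170×11.9)]/2 = 12.9 m/s
Supergeostrophic (V > V_g = 11.9 m/s), as expected around a high.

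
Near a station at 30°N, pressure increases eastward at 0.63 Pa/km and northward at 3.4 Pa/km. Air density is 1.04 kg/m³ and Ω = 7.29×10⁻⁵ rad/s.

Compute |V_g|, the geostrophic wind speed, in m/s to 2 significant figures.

46 m/s

Coriolis parameter at 30°N:
f = 2Ω sin φ = 2 × 7.29×10⁻⁵ × sin 30° = 7.29×10⁻⁵ s⁻¹
Component geostrophic relations (x east, y north):
u_g = −(1/(fρ)) ∂P/∂y,  v_g = (1/(fρ)) ∂P/∂x
u_g = −(3.4×10⁻³)/(7.29×10⁻⁵ × 1.04) = −44.8 m/s;  v_g = (0.63×10⁻³)/(7.29×10⁻⁵ × 1.04) = 8.31 m/s
|V_g| = √(u_g² + v_g²) = 45.6 m/s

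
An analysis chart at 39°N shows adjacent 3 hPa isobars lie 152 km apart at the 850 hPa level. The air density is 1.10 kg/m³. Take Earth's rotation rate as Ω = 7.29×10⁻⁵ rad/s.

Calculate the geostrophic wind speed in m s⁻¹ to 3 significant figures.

Coriolis parameter at 39°N:
f = 2Ω sin φ = 2 × 7.29×10⁻⁵ × sin 39° = 9.18×10⁻⁵ s⁻¹
Pressure gradient: |∂P/∂n| = 300 Pa / 152000 m = 1.97×10⁻³ Pa/m
Geostrophic balance (pressure-gradient force = Coriolis force):
V_g = (1/(fρ)) |∂P/∂n| = 1.97×10⁻³ / (9.18×10⁻⁵ × 1.10) = 19.6 m/s

19.6 m s⁻¹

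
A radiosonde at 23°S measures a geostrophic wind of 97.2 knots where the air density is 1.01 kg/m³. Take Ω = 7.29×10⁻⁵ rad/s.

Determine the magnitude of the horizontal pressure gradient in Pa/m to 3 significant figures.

2.88×10⁻³ Pa/m

Coriolis parameter at 23°S:
f = 2Ω sin φ = 2 × 7.29×10⁻⁵ × sin 23° = 5.70×10⁻⁵ s⁻¹
Wind speed in SI: 97.2 knots = 50.0 m/s
Geostrophic balance rearranged: |∂P/∂n| = f ρ V_g
|∂P/∂n| = 5.70×10⁻⁵ × 1.01 × 50.0 = 2.88×10⁻³ Pa/m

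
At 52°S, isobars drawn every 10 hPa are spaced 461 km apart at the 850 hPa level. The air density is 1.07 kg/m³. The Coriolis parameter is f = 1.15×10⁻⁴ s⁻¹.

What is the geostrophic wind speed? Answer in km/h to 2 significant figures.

Pressure gradient: |∂P/∂n| = 1000 Pa / 461000 m = 2.17×10⁻³ Pa/m
Geostrophic balance (pressure-gradient force = Coriolis force):
V_g = (1/(fρ)) |∂P/∂n| = 2.17×10⁻³ / (1.15×10⁻⁴ × 1.07) = 17.6 m/s
Converting: 17.6 m/s × 3.6 = 63 km/h

63 km/h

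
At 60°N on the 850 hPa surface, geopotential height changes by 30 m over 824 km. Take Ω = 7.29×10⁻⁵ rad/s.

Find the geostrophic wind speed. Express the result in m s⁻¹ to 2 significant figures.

Coriolis parameter at 60°N:
f = 2Ω sin φ = 2 × 7.29×10⁻⁵ × sin 60° = 1.26×10⁻⁴ s⁻¹
Height gradient: |∂Z/∂n| = 30 m / 824000 m = 3.64×10⁻⁵
On a pressure surface, geostrophic balance gives V_g = (g/f)|∂Z/∂n|:
V_g = 9.81 × 3.64×10⁻⁵ / 1.26×10⁻⁴ = 2.83 m/s

2.8 m s⁻¹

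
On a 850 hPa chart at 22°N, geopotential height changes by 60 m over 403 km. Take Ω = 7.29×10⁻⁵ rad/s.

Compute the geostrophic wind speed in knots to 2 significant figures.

52 knots

Coriolis parameter at 22°N:
f = 2Ω sin φ = 2 × 7.29×10⁻⁵ × sin 22° = 5.46×10⁻⁵ s⁻¹
Height gradient: |∂Z/∂n| = 60 m / 403000 m = 1.49×10⁻⁴
On a pressure surface, geostrophic balance gives V_g = (g/f)|∂Z/∂n|:
V_g = 9.81 × 1.49×10⁻⁴ / 5.46×10⁻⁵ = 26.7 m/s
Converting: 26.7 m/s × 1.944 = 52 knots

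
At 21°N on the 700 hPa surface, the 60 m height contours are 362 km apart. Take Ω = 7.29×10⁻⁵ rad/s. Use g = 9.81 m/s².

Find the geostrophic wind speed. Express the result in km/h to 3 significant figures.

Coriolis parameter at 21°N:
f = 2Ω sin φ = 2 × 7.29×10⁻⁵ × sin 21° = 5.23×10⁻⁵ s⁻¹
Height gradient: |∂Z/∂n| = 60 m / 362000 m = 1.66×10⁻⁴
On a pressure surface, geostrophic balance gives V_g = (g/f)|∂Z/∂n|:
V_g = 9.81 × 1.66×10⁻⁴ / 5.23×10⁻⁵ = 31.1 m/s
Converting: 31.1 m/s × 3.6 = 112 km/h

112 km/h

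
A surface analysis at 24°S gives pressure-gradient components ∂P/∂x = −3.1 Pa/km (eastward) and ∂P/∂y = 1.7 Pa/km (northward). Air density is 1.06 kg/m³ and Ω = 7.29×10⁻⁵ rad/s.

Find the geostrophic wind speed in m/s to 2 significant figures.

Coriolis parameter at 24°S:
f = 2Ω sin φ = 2 × 7.29×10⁻⁵ × sin 24° = 5.93×10⁻⁵ s⁻¹
In the Southern Hemisphere f is negative: f = −5.93×10⁻⁵ s⁻¹.
Component geostrophic relations (x east, y north):
u_g = −(1/(fρ)) ∂P/∂y,  v_g = (1/(fρ)) ∂P/∂x
u_g = −(1.7×10⁻³)/(−5.93×10⁻⁵ × 1.06) = 27.0 m/s;  v_g = (−3.1×10⁻³)/(−5.93×10⁻⁵ × 1.06) = 49.3 m/s
|V_g| = √(u_g² + v_g²) = 56.2 m/s

56 m/s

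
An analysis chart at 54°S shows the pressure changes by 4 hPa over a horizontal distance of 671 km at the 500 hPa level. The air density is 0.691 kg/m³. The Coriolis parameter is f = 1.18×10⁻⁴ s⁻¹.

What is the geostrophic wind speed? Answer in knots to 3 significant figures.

Pressure gradient: |∂P/∂n| = 400 Pa / 671000 m = 5.96×10⁻⁴ Pa/m
Geostrophic balance (pressure-gradient force = Coriolis force):
V_g = (1/(fρ)) |∂P/∂n| = 5.96×10⁻⁴ / (1.18×10⁻⁴ × 0.691) = 7.31 m/s
Converting: 7.31 m/s × 1.944 = 14.2 knots

14.2 knots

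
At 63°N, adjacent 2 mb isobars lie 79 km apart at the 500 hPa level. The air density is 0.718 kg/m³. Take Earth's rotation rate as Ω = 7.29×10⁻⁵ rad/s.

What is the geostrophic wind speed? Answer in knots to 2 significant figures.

Coriolis parameter at 63°N:
f = 2Ω sin φ = 2 × 7.29×10⁻⁵ × sin 63° = 1.30×10⁻⁴ s⁻¹
Pressure gradient: |∂P/∂n| = 200 Pa / 79000 m = 2.53×10⁻³ Pa/m
Geostrophic balance (pressure-gradient force = Coriolis force):
V_g = (1/(fρ)) |∂P/∂n| = 2.53×10⁻³ / (1.30×10⁻⁴ × 0.718) = 27.1 m/s
Converting: 27.1 m/s × 1.944 = 53 knots

53 knots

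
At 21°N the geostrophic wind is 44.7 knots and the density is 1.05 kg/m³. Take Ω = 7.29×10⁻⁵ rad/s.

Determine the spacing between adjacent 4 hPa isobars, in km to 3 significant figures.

317 km

Coriolis parameter at 21°N:
f = 2Ω sin φ = 2 × 7.29×10⁻⁵ × sin 21° = 5.23×10⁻⁵ s⁻¹
Wind speed in SI: 44.7 knots = 23.0 m/s
Geostrophic balance rearranged: |∂P/∂n| = f ρ V_g
|∂P/∂n| = 5.23×10⁻⁵ × 1.05 × 23.0 = 1.26×10⁻³ Pa/m
Isobar spacing: Δn = ΔP/|∂P/∂n| = 400 Pa / 1.26×10⁻³ Pa/m = 317058 m ≈ 317 km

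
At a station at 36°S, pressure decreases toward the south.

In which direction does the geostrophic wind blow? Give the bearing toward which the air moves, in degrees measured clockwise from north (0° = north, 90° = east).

090°

The pressure-gradient force points toward the south (bearing 180°).
Geostrophic balance: in the Southern Hemisphere the Coriolis force deflects motion to the left, so the geostrophic wind blows 90° to the left of the pressure-gradient force (low pressure on the right).
Rotating 180° by 90° counterclockwise gives 090° — the wind blows toward the east.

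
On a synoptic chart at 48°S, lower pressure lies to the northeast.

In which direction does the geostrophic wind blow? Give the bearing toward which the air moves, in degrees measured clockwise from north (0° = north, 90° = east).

The pressure-gradient force points toward the northeast (bearing 045°).
Geostrophic balance: in the Southern Hemisphere the Coriolis force deflects motion to the left, so the geostrophic wind blows 90° to the left of the pressure-gradient force (low pressure on the right).
Rotating 045° by 90° counterclockwise gives 315° — the wind blows toward the northwest.

315°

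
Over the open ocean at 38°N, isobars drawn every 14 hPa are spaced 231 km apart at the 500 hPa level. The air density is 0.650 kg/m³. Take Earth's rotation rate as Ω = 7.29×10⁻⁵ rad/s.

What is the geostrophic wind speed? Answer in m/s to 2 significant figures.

Coriolis parameter at 38°N:
f = 2Ω sin φ = 2 × 7.29×10⁻⁵ × sin 38° = 8.98×10⁻⁵ s⁻¹
Pressure gradient: |∂P/∂n| = 1400 Pa / 231000 m = 6.06×10⁻³ Pa/m
Geostrophic balance (pressure-gradient force = Coriolis force):
V_g = (1/(fρ)) |∂P/∂n| = 6.06×10⁻³ / (8.98×10⁻⁵ × 0.650) = 104 m/s

100 m/s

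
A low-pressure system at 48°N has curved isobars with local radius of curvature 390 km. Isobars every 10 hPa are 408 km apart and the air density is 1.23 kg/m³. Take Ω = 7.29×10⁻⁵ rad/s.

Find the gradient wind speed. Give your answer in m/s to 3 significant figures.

13.9 m/s

Coriolis parameter at 48°N:
f = 2Ω sin φ = 2 × 7.29×10⁻⁵ × sin 48° = 1.08×10⁻⁴ s⁻¹
Pressure gradient: |∂P/∂n| = 1000 Pa / 408000 m = 2.45×10⁻³ Pa/m
Geostrophic speed: V_g = |∂P/∂n|/(fρ) = 2.45×10⁻³/(1.08×10⁻⁴ × 1.23) = 18.4 m/s
Around a low, centrifugal force acts outward with Coriolis, so pressure-gradient force balances both:
(1/ρ)|∂P/∂n| = fV + V²/R  →  V² + fR·V − fR·V_g = 0
With fR = 1.08×10⁻⁴ × 390×10³ m = 42.3 m/s:
V = [−fR + √((fR)² + 4 fR V_g)]/2 = [−42.3 + √(42.3² + 4×42.3×18.4)]/2 = 13.9 m/s
Subgeostrophic (V < V_g = 18.4 m/s), as expected around a low.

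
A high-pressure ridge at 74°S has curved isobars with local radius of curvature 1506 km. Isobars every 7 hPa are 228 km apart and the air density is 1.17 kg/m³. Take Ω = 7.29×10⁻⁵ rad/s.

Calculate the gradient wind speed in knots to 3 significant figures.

Coriolis parameter at 74°S:
f = 2Ω sin φ = 2 × 7.29×10⁻⁵ × sin 74° = 1.40×10⁻⁴ s⁻¹
Pressure gradient: |∂P/∂n| = 700 Pa / 228000 m = 3.07×10⁻³ Pa/m
Geostrophic speed: V_g = |∂P/∂n|/(fρ) = 3.07×10⁻³/(1.40×10⁻⁴ × 1.17) = 18.7 m/s
Around a high, pressure-gradient force acts outward with centrifugal, so Coriolis balances both:
fV = (1/ρ)|∂P/∂n| + V²/R  →  V² − fR·V + fR·V_g = 0
With fR = 1.40×10⁻⁴ × 1506×10³ m = 211 m/s:
V = [fR − √((fR)² − 4 fR V_g)]/2 = [211 − √(211² − 4×211×18.7)]/2 = 20.8 m/s
Supergeostrophic (V > V_g = 18.7 m/s), as expected around a high.
Converting: 20.8 m/s × 1.944 = 40.4 knots

40.4 knots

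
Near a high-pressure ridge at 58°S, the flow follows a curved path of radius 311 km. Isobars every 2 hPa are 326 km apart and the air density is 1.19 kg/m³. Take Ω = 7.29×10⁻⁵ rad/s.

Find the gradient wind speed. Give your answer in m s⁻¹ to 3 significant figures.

Coriolis parameter at 58°S:
f = 2Ω sin φ = 2 × 7.29×10⁻⁵ × sin 58° = 1.24×10⁻⁴ s⁻¹
Pressure gradient: |∂P/∂n| = 200 Pa / 326000 m = 6.13×10⁻⁴ Pa/m
Geostrophic speed: V_g = |∂P/∂n|/(fρ) = 6.13×10⁻⁴/(1.24×10⁻⁴ × 1.19) = 4.17 m/s
Around a high, pressure-gradient force acts outward with centrifugal, so Coriolis balances both:
fV = (1/ρ)|∂P/∂n| + V²/R  →  V² − fR·V + fR·V_g = 0
With fR = 1.24×10⁻⁴ × 311×10³ m = 38.5 m/s:
V = [fR − √((fR)² − 4 fR V_g)]/2 = [38.5 − √(38.5² − 4×38.5×4.17)]/2 = 4.76 m/s
Supergeostrophic (V > V_g = 4.17 m/s), as expected around a high.

4.76 m s⁻¹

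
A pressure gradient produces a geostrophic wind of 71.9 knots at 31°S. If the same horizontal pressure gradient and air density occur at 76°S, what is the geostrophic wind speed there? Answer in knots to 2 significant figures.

With the same pressure gradient and density, V_g ∝ 1/f ∝ 1/sin φ.
V₂ = V₁ · sin φ₁ / sin φ₂ = 71.9 × sin 31° / sin 76°
V₂ = 71.9 × 0.5150/0.9703 = 38 knots

38 knots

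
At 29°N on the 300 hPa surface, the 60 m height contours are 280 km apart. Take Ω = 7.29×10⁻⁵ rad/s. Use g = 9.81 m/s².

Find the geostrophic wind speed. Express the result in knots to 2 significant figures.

Coriolis parameter at 29°N:
f = 2Ω sin φ = 2 × 7.29×10⁻⁵ × sin 29° = 7.07×10⁻⁵ s⁻¹
Height gradient: |∂Z/∂n| = 60 m / 280000 m = 2.14×10⁻⁴
On a pressure surface, geostrophic balance gives V_g = (g/f)|∂Z/∂n|:
V_g = 9.81 × 2.14×10⁻⁴ / 7.07×10⁻⁵ = 29.7 m/s
Converting: 29.7 m/s × 1.944 = 58 knots

58 knots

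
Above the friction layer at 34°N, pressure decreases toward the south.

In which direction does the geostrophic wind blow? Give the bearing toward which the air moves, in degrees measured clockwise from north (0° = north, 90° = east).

270°

The pressure-gradient force points toward the south (bearing 180°).
Geostrophic balance: in the Northern Hemisphere the Coriolis force deflects motion to the right, so the geostrophic wind blows 90° to the right of the pressure-gradient force (low pressure on the left).
Rotating 180° by 90° clockwise gives 270° — the wind blows toward the west.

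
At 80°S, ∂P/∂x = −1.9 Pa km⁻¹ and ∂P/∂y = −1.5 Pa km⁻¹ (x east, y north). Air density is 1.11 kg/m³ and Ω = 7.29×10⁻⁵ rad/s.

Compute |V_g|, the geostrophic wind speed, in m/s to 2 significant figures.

15 m/s

Coriolis parameter at 80°S:
f = 2Ω sin φ = 2 × 7.29×10⁻⁵ × sin 80° = 1.44×10⁻⁴ s⁻¹
In the Southern Hemisphere f is negative: f = −1.44×10⁻⁴ s⁻¹.
Component geostrophic relations (x east, y north):
u_g = −(1/(fρ)) ∂P/∂y,  v_g = (1/(fρ)) ∂P/∂x
u_g = −(−1.5×10⁻³)/(−1.44×10⁻⁴ × 1.11) = −9.41 m/s;  v_g = (−1.9×10⁻³)/(−1.44×10⁻⁴ × 1.11) = 11.9 m/s
|V_g| = √(u_g² + v_g²) = 15.2 m/s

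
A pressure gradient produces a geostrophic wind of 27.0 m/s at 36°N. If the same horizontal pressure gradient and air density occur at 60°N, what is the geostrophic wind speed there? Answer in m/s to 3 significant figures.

18.3 m/s

With the same pressure gradient and density, V_g ∝ 1/f ∝ 1/sin φ.
V₂ = V₁ · sin φ₁ / sin φ₂ = 27.0 × sin 36° / sin 60°
V₂ = 27.0 × 0.5878/0.8660 = 18.3 m/s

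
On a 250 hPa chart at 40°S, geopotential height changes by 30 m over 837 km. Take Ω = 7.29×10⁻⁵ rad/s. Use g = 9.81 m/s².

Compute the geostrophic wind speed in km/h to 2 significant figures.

14 km/h

Coriolis parameter at 40°S:
f = 2Ω sin φ = 2 × 7.29×10⁻⁵ × sin 40° = 9.37×10⁻⁵ s⁻¹
Height gradient: |∂Z/∂n| = 30 m / 837000 m = 3.58×10⁻⁵
On a pressure surface, geostrophic balance gives V_g = (g/f)|∂Z/∂n|:
V_g = 9.81 × 3.58×10⁻⁵ / 9.37×10⁻⁵ = 3.75 m/s
Converting: 3.75 m/s × 3.6 = 14 km/h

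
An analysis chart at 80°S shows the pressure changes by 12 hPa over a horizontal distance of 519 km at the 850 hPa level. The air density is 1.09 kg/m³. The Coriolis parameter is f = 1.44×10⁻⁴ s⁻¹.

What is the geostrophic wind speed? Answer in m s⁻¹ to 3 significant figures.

14.7 m s⁻¹

Pressure gradient: |∂P/∂n| = 1200 Pa / 519000 m = 2.31×10⁻³ Pa/m
Geostrophic balance (pressure-gradient force = Coriolis force):
V_g = (1/(fρ)) |∂P/∂n| = 2.31×10⁻³ / (1.44×10⁻⁴ × 1.09) = 14.7 m/s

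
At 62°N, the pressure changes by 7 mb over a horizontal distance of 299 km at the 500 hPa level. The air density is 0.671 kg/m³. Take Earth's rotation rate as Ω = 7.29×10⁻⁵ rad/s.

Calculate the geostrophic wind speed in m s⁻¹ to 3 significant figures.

27.1 m s⁻¹

Coriolis parameter at 62°N:
f = 2Ω sin φ = 2 × 7.29×10⁻⁵ × sin 62° = 1.29×10⁻⁴ s⁻¹
Pressure gradient: |∂P/∂n| = 700 Pa / 299000 m = 2.34×10⁻³ Pa/m
Geostrophic balance (pressure-gradient force = Coriolis force):
V_g = (1/(fρ)) |∂P/∂n| = 2.34×10⁻³ / (1.29×10⁻⁴ × 0.671) = 27.1 m/s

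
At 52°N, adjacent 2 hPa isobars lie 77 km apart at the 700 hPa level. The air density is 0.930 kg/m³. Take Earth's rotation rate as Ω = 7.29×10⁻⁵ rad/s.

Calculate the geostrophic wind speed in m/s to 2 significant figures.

Coriolis parameter at 52°N:
f = 2Ω sin φ = 2 × 7.29×10⁻⁵ × sin 52° = 1.15×10⁻⁴ s⁻¹
Pressure gradient: |∂P/∂n| = 200 Pa / 77000 m = 2.60×10⁻³ Pa/m
Geostrophic balance (pressure-gradient force = Coriolis force):
V_g = (1/(fρ)) |∂P/∂n| = 2.60×10⁻³ / (1.15×10⁻⁴ × 0.930) = 24.3 m/s

24 m/s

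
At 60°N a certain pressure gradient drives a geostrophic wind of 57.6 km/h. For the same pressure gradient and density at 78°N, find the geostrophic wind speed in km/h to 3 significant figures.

With the same pressure gradient and density, V_g ∝ 1/f ∝ 1/sin φ.
V₂ = V₁ · sin φ₁ / sin φ₂ = 57.6 × sin 60° / sin 78°
V₂ = 57.6 × 0.8660/0.9781 = 51.0 km/h

51.0 km/h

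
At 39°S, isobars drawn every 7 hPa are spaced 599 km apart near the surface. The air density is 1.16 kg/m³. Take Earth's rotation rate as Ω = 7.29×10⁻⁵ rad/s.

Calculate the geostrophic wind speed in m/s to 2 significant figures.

Coriolis parameter at 39°S:
f = 2Ω sin φ = 2 × 7.29×10⁻⁵ × sin 39° = 9.18×10⁻⁵ s⁻¹
Pressure gradient: |∂P/∂n| = 700 Pa / 599000 m = 1.17×10⁻³ Pa/m
Geostrophic balance (pressure-gradient force = Coriolis force):
V_g = (1/(fρ)) |∂P/∂n| = 1.17×10⁻³ / (9.18×10⁻⁵ × 1.16) = 11.0 m/s

11 m/s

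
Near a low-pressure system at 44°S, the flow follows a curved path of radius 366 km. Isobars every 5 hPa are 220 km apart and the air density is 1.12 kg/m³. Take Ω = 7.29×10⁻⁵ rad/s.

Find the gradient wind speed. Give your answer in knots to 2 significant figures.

Coriolis parameter at 44°S:
f = 2Ω sin φ = 2 × 7.29×10⁻⁵ × sin 44° = 1.01×10⁻⁴ s⁻¹
Pressure gradient: |∂P/∂n| = 500 Pa / 220000 m = 2.27×10⁻³ Pa/m
Geostrophic speed: V_g = |∂P/∂n|/(fρ) = 2.27×10⁻³/(1.01×10⁻⁴ × 1.12) = 20.0 m/s
Around a low, centrifugal force acts outward with Coriolis, so pressure-gradient force balances both:
(1/ρ)|∂P/∂n| = fV + V²/R  →  V² + fR·V − fR·V_g = 0
With fR = 1.01×10⁻⁴ × 366×10³ m = 37.1 m/s:
V = [−fR + √((fR)² + 4 fR V_g)]/2 = [−37.1 + √(37.1² + 4×37.1×20)]/2 = 14.4 m/s
Subgeostrophic (V < V_g = 20 m/s), as expected around a low.
Converting: 14.4 m/s × 1.944 = 28 knots

28 knots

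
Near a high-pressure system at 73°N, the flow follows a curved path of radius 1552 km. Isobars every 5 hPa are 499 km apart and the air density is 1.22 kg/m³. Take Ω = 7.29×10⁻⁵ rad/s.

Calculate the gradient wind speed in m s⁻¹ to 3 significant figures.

6.06 m s⁻¹

Coriolis parameter at 73°N:
f = 2Ω sin φ = 2 × 7.29×10⁻⁵ × sin 73° = 1.39×10⁻⁴ s⁻¹
Pressure gradient: |∂P/∂n| = 500 Pa / 499000 m = 1.00×10⁻³ Pa/m
Geostrophic speed: V_g = |∂P/∂n|/(fρ) = 1.00×10⁻³/(1.39×10⁻⁴ × 1.22) = 5.89 m/s
Around a high, pressure-gradient force acts outward with centrifugal, so Coriolis balances both:
fV = (1/ρ)|∂P/∂n| + V²/R  →  V² − fR·V + fR·V_g = 0
With fR = 1.39×10⁻⁴ × 1552×10³ m = 216 m/s:
V = [fR − √((fR)² − 4 fR V_g)]/2 = [216 − √(216² − 4×216×5.89)]/2 = 6.06 m/s
Supergeostrophic (V > V_g = 5.89 m/s), as expected around a high.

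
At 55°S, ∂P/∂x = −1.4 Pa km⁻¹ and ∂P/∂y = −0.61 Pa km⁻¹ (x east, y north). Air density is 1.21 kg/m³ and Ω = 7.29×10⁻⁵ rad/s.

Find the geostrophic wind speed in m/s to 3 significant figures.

Coriolis parameter at 55°S:
f = 2Ω sin φ = 2 × 7.29×10⁻⁵ × sin 55° = 1.19×10⁻⁴ s⁻¹
In the Southern Hemisphere f is negative: f = −1.19×10⁻⁴ s⁻¹.
Component geostrophic relations (x east, y north):
u_g = −(1/(fρ)) ∂P/∂y,  v_g = (1/(fρ)) ∂P/∂x
u_g = −(−0.61×10⁻³)/(−1.19×10⁻⁴ × 1.21) = −4.22 m/s;  v_g = (−1.4×10⁻³)/(−1.19×10⁻⁴ × 1.21) = 9.69 m/s
|V_g| = √(u_g² + v_g²) = 10.6 m/s

10.6 m/s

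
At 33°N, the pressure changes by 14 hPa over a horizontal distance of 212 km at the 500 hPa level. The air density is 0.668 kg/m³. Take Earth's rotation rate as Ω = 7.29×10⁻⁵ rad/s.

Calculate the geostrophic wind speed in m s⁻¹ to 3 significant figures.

Coriolis parameter at 33°N:
f = 2Ω sin φ = 2 × 7.29×10⁻⁵ × sin 33° = 7.94×10⁻⁵ s⁻¹
Pressure gradient: |∂P/∂n| = 1400 Pa / 212000 m = 6.60×10⁻³ Pa/m
Geostrophic balance (pressure-gradient force = Coriolis force):
V_g = (1/(fρ)) |∂P/∂n| = 6.60×10⁻³ / (7.94×10⁻⁵ × 0.668) = 124 m/s

124 m s⁻¹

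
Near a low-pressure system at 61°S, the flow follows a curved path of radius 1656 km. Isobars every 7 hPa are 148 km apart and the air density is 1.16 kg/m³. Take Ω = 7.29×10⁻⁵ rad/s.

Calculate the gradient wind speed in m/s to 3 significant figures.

28.2 m/s

Coriolis parameter at 61°S:
f = 2Ω sin φ = 2 × 7.29×10⁻⁵ × sin 61° = 1.28×10⁻⁴ s⁻¹
Pressure gradient: |∂P/∂n| = 700 Pa / 148000 m = 4.73×10⁻³ Pa/m
Geostrophic speed: V_g = |∂P/∂n|/(fρ) = 4.73×10⁻³/(1.28×10⁻⁴ × 1.16) = 32.0 m/s
Around a low, centrifugal force acts outward with Coriolis, so pressure-gradient force balances both:
(1/ρ)|∂P/∂n| = fV + V²/R  →  V² + fR·V − fR·V_g = 0
With fR = 1.28×10⁻⁴ × 1656×10³ m = 211 m/s:
V = [−fR + √((fR)² + 4 fR V_g)]/2 = [−211 + √(211² + 4×211×32)]/2 = 28.2 m/s
Subgeostrophic (V < V_g = 32 m/s), as expected around a low.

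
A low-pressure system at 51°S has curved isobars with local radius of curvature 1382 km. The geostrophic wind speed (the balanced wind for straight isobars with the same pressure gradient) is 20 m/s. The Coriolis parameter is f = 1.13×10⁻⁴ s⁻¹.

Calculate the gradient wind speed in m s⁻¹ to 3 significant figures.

17.9 m s⁻¹

Around a low, centrifugal force acts outward with Coriolis, so pressure-gradient force balances both:
(1/ρ)|∂P/∂n| = fV + V²/R  →  V² + fR·V − fR·V_g = 0
With fR = 1.13×10⁻⁴ × 1382×10³ m = 156 m/s:
V = [−fR + √((fR)² + 4 fR V_g)]/2 = [−156 + √(156² + 4×156×20)]/2 = 17.9 m/s
Subgeostrophic (V < V_g = 20 m/s), as expected around a low.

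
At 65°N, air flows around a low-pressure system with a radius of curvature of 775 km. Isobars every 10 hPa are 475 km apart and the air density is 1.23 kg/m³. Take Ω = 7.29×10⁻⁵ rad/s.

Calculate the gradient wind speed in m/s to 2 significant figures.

12 m/s

Coriolis parameter at 65°N:
f = 2Ω sin φ = 2 × 7.29×10⁻⁵ × sin 65° = 1.32×10⁻⁴ s⁻¹
Pressure gradient: |∂P/∂n| = 1000 Pa / 475000 m = 2.11×10⁻³ Pa/m
Geostrophic speed: V_g = |∂P/∂n|/(fρ) = 2.11×10⁻³/(1.32×10⁻⁴ × 1.23) = 13.0 m/s
Around a low, centrifugal force acts outward with Coriolis, so pressure-gradient force balances both:
(1/ρ)|∂P/∂n| = fV + V²/R  →  V² + fR·V − fR·V_g = 0
With fR = 1.32×10⁻⁴ × 775×10³ m = 102 m/s:
V = [−fR + √((fR)² + 4 fR V_g)]/2 = [−102 + √(102² + 4×102×13)]/2 = 11.6 m/s
Subgeostrophic (V < V_g = 13 m/s), as expected around a low.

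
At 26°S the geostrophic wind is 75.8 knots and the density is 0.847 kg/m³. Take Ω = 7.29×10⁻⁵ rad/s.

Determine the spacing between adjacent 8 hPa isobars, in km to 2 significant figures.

380 km

Coriolis parameter at 26°S:
f = 2Ω sin φ = 2 × 7.29×10⁻⁵ × sin 26° = 6.39×10⁻⁵ s⁻¹
Wind speed in SI: 75.8 knots = 39.0 m/s
Geostrophic balance rearranged: |∂P/∂n| = f ρ V_g
|∂P/∂n| = 6.39×10⁻⁵ × 0.847 × 39.0 = 2.11×10⁻³ Pa/m
Isobar spacing: Δn = ΔP/|∂P/∂n| = 800 Pa / 2.11×10⁻³ Pa/m = 378966 m ≈ 380 km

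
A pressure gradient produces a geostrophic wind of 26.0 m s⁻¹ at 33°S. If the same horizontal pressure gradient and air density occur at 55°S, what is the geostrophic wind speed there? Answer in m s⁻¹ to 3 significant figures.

17.3 m s⁻¹

With the same pressure gradient and density, V_g ∝ 1/f ∝ 1/sin φ.
V₂ = V₁ · sin φ₁ / sin φ₂ = 26.0 × sin 33° / sin 55°
V₂ = 26.0 × 0.5446/0.8192 = 17.3 m s⁻¹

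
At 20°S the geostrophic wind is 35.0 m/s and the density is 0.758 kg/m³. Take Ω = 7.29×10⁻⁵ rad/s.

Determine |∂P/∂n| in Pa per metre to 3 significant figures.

Coriolis parameter at 20°S:
f = 2Ω sin φ = 2 × 7.29×10⁻⁵ × sin 20° = 4.99×10⁻⁵ s⁻¹
Geostrophic balance rearranged: |∂P/∂n| = f ρ V_g
|∂P/∂n| = 4.99×10⁻⁵ × 0.758 × 35.0 = 1.32×10⁻³ Pa/m

1.32×10⁻³ Pa/m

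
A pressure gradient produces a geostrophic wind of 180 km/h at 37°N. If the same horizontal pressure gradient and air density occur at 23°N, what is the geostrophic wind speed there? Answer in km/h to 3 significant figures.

With the same pressure gradient and density, V_g ∝ 1/f ∝ 1/sin φ.
V₂ = V₁ · sin φ₁ / sin φ₂ = 180 × sin 37° / sin 23°
V₂ = 180 × 0.6018/0.3907 = 277 km/h

277 km/h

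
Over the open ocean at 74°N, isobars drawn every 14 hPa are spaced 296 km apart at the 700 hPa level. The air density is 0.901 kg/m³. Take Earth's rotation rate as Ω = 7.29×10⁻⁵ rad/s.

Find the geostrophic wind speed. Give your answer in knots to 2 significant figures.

73 knots

Coriolis parameter at 74°N:
f = 2Ω sin φ = 2 × 7.29×10⁻⁵ × sin 74° = 1.40×10⁻⁴ s⁻¹
Pressure gradient: |∂P/∂n| = 1400 Pa / 296000 m = 4.73×10⁻³ Pa/m
Geostrophic balance (pressure-gradient force = Coriolis force):
V_g = (1/(fρ)) |∂P/∂n| = 4.73×10⁻³ / (1.40×10⁻⁴ × 0.901) = 37.5 m/s
Converting: 37.5 m/s × 1.944 = 73 knots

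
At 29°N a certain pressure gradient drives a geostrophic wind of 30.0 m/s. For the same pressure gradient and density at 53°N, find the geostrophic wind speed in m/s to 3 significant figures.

18.2 m/s

With the same pressure gradient and density, V_g ∝ 1/f ∝ 1/sin φ.
V₂ = V₁ · sin φ₁ / sin φ₂ = 30.0 × sin 29° / sin 53°
V₂ = 30.0 × 0.4848/0.7986 = 18.2 m/s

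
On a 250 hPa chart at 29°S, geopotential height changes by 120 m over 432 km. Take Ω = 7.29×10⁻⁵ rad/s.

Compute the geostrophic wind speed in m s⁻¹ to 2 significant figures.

Coriolis parameter at 29°S:
f = 2Ω sin φ = 2 × 7.29×10⁻⁵ × sin 29° = 7.07×10⁻⁵ s⁻¹
Height gradient: |∂Z/∂n| = 120 m / 432000 m = 2.78×10⁻⁴
On a pressure surface, geostrophic balance gives V_g = (g/f)|∂Z/∂n|:
V_g = 9.81 × 2.78×10⁻⁴ / 7.07×10⁻⁵ = 38.6 m/s

39 m s⁻¹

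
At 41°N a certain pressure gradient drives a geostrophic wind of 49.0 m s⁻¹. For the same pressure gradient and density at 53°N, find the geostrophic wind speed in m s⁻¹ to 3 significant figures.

40.3 m s⁻¹

With the same pressure gradient and density, V_g ∝ 1/f ∝ 1/sin φ.
V₂ = V₁ · sin φ₁ / sin φ₂ = 49.0 × sin 41° / sin 53°
V₂ = 49.0 × 0.6561/0.7986 = 40.3 m s⁻¹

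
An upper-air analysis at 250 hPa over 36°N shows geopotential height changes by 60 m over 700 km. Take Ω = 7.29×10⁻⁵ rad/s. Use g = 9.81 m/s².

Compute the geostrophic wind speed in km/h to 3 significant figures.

Coriolis parameter at 36°N:
f = 2Ω sin φ = 2 × 7.29×10⁻⁵ × sin 36° = 8.57×10⁻⁵ s⁻¹
Height gradient: |∂Z/∂n| = 60 m / 700000 m = 8.57×10⁻⁵
On a pressure surface, geostrophic balance gives V_g = (g/f)|∂Z/∂n|:
V_g = 9.81 × 8.57×10⁻⁵ / 8.57×10⁻⁵ = 9.81 m/s
Converting: 9.81 m/s × 3.6 = 35.3 km/h

35.3 km/h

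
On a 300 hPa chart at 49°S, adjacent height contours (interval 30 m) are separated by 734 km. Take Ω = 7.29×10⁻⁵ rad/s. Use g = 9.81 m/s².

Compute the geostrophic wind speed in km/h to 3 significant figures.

Coriolis parameter at 49°S:
f = 2Ω sin φ = 2 × 7.29×10⁻⁵ × sin 49° = 1.10×10⁻⁴ s⁻¹
Height gradient: |∂Z/∂n| = 30 m / 734000 m = 4.09×10⁻⁵
On a pressure surface, geostrophic balance gives V_g = (g/f)|∂Z/∂n|:
V_g = 9.81 × 4.09×10⁻⁵ / 1.10×10⁻⁴ = 3.64 m/s
Converting: 3.64 m/s × 3.6 = 13.1 km/h

13.1 km/h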